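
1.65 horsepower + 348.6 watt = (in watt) 1579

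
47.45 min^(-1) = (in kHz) 0.0007908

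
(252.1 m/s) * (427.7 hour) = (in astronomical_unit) 0.002595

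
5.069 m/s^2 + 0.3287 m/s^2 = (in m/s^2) 5.398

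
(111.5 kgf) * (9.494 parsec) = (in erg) 3.203e+27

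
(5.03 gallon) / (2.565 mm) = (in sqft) 79.9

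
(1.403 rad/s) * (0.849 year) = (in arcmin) 1.291e+11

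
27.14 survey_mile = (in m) 4.368e+04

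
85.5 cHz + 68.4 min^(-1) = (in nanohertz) 1.995e+09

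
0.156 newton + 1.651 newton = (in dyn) 1.807e+05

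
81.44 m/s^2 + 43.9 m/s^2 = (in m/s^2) 125.3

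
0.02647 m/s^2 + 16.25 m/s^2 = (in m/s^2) 16.28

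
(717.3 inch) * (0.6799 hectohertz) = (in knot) 2408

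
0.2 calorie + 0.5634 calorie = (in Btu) 0.003027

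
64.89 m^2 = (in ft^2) 698.5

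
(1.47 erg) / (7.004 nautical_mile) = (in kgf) 1.156e-12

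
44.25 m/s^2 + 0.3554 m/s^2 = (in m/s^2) 44.61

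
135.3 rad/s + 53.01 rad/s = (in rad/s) 188.3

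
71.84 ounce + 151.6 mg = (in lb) 4.49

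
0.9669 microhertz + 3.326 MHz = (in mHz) 3.326e+09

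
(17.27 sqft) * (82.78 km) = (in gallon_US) 3.509e+07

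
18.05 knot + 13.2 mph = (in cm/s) 1519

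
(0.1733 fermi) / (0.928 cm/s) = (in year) 5.922e-22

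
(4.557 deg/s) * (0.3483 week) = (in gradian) 1.067e+06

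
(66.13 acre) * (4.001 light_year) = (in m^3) 1.013e+22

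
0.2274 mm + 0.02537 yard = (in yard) 0.02562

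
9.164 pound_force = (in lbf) 9.164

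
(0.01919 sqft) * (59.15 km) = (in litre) 1.055e+05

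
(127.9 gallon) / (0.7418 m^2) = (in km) 0.0006527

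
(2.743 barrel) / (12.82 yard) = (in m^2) 0.0372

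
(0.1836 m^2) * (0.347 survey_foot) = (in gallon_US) 5.13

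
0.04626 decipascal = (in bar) 4.626e-08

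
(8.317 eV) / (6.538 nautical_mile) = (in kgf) 1.122e-23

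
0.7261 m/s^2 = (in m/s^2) 0.7261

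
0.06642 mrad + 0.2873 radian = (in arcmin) 987.9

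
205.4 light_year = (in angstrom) 1.943e+28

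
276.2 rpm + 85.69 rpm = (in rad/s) 37.9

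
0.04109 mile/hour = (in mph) 0.04109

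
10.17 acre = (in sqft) 4.43e+05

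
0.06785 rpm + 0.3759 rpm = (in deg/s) 2.663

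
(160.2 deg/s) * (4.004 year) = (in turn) 5.619e+07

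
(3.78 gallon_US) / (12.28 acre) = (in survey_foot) 9.447e-07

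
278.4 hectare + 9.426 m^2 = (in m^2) 2.784e+06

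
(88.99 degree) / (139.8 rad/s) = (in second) 0.01111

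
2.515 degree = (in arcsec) 9054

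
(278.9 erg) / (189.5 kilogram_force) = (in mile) 9.325e-12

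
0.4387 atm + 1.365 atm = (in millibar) 1828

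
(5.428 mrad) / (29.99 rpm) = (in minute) 2.881e-05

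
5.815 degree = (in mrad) 101.5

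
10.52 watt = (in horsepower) 0.01411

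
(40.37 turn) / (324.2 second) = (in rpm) 7.471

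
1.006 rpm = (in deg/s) 6.036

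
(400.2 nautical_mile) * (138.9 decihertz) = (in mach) 3.023e+04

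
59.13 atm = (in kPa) 5991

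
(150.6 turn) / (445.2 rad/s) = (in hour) 0.0005904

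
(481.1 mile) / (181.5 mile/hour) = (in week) 0.01578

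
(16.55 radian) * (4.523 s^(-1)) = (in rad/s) 74.86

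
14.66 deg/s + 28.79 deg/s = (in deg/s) 43.45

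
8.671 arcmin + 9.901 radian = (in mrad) 9904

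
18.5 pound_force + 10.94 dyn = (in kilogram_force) 8.391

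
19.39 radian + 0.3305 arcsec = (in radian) 19.39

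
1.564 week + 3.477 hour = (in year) 0.03039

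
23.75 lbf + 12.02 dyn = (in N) 105.6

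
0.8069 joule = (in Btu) 0.0007648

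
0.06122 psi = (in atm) 0.004166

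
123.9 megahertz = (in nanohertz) 1.239e+17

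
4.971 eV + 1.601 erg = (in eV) 9.993e+11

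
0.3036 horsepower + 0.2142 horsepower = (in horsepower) 0.5178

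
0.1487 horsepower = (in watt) 110.9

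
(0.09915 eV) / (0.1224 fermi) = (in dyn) 12.98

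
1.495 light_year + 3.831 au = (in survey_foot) 4.641e+16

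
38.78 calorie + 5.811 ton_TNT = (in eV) 1.518e+29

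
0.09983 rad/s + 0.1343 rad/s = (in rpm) 2.236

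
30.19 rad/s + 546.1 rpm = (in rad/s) 87.38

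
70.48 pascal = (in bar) 0.0007048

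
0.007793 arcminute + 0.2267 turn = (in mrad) 1424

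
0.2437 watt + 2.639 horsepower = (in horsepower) 2.639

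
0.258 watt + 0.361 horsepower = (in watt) 269.5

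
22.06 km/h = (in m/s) 6.128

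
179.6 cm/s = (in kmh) 6.466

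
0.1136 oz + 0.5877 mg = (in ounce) 0.1136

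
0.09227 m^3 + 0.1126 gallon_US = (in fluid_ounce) 3134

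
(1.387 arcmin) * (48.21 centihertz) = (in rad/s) 0.0001945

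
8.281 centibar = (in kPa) 8.281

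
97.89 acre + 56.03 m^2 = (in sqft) 4.265e+06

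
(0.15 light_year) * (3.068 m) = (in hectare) 4.354e+11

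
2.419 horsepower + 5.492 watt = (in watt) 1809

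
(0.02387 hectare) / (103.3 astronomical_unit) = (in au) 1.033e-22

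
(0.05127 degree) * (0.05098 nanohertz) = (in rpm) 4.356e-13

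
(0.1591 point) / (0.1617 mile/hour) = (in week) 1.284e-09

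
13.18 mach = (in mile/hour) 1.004e+04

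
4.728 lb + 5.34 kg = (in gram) 7485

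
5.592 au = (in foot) 2.745e+12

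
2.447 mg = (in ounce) 8.632e-05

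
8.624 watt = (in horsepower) 0.01156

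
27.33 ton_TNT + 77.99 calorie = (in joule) 1.143e+11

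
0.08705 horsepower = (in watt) 64.91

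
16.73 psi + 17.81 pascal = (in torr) 865.3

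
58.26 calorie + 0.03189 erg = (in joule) 243.8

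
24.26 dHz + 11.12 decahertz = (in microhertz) 1.136e+08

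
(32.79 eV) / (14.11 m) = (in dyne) 3.723e-14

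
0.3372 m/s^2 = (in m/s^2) 0.3372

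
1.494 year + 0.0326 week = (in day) 545.5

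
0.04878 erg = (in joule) 4.878e-09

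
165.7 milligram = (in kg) 0.0001657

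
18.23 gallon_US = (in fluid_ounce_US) 2333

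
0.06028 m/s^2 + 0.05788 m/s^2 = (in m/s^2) 0.1182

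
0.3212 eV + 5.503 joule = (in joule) 5.503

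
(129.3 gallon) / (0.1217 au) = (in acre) 6.643e-15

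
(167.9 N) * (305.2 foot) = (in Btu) 14.8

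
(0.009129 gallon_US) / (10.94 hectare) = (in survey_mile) 1.963e-13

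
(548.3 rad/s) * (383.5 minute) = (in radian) 1.262e+07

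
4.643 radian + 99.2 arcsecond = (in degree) 266.1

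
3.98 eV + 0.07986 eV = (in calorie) 1.555e-19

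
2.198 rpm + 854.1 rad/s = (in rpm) 8158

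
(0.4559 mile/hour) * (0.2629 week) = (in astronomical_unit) 2.166e-07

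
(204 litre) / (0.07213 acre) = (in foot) 0.002293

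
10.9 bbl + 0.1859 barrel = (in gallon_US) 465.6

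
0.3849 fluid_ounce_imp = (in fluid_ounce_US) 0.3698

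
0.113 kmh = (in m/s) 0.03139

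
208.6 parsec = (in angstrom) 6.437e+28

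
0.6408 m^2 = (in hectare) 6.408e-05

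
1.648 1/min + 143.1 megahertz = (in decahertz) 1.431e+07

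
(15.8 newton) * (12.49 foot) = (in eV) 3.754e+20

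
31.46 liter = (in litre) 31.46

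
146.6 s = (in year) 4.649e-06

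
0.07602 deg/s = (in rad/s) 0.001327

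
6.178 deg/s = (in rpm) 1.03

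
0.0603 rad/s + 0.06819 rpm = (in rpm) 0.644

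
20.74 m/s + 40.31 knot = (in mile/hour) 92.78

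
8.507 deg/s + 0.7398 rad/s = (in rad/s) 0.8883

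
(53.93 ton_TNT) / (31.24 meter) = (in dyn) 7.223e+14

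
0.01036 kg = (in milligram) 1.036e+04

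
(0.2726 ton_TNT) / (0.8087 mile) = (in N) 8.764e+05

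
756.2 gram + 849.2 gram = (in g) 1605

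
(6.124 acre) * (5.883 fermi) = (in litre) 1.458e-07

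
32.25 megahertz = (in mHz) 3.225e+10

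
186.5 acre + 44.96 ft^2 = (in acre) 186.5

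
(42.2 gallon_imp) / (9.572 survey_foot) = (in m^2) 0.06576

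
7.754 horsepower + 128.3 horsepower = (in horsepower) 136.1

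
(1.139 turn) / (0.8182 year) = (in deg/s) 1.589e-05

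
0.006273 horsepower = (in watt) 4.678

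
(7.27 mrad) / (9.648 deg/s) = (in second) 0.04317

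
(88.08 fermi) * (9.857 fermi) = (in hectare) 8.682e-32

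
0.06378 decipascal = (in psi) 9.251e-07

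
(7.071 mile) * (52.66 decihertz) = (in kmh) 2.157e+05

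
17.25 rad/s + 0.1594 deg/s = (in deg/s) 988.5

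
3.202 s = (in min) 0.05337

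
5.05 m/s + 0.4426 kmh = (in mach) 0.01519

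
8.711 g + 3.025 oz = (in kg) 0.09447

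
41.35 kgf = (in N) 405.5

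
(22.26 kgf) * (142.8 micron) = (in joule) 0.03117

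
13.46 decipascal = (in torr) 0.0101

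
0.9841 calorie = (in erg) 4.117e+07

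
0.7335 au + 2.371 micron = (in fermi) 1.097e+26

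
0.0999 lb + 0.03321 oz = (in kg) 0.04626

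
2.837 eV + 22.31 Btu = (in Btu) 22.31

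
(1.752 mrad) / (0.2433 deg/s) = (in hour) 0.0001146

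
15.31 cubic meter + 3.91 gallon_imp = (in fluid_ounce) 5.183e+05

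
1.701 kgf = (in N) 16.68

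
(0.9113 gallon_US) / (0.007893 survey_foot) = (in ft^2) 15.43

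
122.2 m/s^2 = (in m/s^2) 122.2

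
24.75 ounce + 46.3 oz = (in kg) 2.014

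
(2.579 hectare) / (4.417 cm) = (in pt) 1.655e+09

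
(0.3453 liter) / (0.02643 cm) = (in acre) 0.0003228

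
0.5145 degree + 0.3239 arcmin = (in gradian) 0.5777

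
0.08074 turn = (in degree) 29.07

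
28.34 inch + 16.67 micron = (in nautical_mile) 0.0003887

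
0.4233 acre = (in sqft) 1.844e+04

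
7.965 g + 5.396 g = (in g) 13.36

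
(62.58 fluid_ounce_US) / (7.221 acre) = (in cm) 6.333e-06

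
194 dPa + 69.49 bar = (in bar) 69.49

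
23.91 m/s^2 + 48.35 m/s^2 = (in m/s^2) 72.26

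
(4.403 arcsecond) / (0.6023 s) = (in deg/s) 0.002031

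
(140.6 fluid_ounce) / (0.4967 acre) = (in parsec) 6.704e-23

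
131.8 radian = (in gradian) 8391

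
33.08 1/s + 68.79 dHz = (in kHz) 0.03996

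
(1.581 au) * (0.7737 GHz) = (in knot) 3.557e+20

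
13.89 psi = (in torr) 718.3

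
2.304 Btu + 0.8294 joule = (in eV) 1.518e+22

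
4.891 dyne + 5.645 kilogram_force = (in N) 55.36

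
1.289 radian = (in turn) 0.2052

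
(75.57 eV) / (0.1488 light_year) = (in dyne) 8.601e-28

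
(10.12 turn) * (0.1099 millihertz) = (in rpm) 0.06673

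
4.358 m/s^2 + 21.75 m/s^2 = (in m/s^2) 26.11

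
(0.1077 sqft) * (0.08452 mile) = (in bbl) 8.56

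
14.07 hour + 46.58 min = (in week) 0.08837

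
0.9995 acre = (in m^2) 4045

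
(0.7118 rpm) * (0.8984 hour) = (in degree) 1.381e+04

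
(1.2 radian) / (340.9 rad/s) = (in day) 4.074e-08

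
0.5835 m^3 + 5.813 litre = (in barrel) 3.707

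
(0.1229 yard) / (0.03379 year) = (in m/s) 1.055e-07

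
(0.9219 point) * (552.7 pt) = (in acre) 1.567e-08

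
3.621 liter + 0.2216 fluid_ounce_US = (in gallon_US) 0.9583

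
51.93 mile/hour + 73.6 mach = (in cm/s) 2.508e+06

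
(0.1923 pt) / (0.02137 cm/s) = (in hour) 8.818e-05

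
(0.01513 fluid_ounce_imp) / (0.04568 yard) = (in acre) 2.543e-09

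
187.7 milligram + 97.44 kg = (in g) 9.744e+04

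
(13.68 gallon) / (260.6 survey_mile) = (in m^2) 1.235e-07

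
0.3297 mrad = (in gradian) 0.02099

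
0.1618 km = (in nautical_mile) 0.08737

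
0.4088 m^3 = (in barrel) 2.571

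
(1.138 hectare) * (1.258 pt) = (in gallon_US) 1334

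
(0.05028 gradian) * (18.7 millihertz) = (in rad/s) 1.477e-05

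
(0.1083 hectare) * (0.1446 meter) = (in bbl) 985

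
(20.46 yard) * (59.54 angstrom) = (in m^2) 1.114e-07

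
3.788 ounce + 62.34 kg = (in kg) 62.45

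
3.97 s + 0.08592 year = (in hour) 752.7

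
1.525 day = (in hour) 36.6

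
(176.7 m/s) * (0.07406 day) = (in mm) 1.131e+09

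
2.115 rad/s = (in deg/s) 121.2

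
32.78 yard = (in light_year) 3.168e-15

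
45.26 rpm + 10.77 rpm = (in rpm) 56.03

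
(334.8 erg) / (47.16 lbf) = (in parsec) 5.172e-24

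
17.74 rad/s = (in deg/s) 1016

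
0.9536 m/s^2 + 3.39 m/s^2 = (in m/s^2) 4.344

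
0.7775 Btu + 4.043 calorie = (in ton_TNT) 2.001e-07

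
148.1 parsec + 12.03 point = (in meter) 4.57e+18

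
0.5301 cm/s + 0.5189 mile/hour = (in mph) 0.5308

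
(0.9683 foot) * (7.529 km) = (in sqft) 2.392e+04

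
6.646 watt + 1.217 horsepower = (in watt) 914.2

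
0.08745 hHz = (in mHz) 8745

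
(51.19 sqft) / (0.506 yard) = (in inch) 404.7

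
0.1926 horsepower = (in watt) 143.6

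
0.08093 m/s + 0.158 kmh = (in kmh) 0.4493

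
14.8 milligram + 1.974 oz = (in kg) 0.05598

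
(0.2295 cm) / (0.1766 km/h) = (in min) 0.0007797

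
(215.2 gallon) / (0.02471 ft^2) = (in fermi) 3.549e+17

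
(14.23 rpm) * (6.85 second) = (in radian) 10.21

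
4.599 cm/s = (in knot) 0.0894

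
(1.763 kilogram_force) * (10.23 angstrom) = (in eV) 1.104e+11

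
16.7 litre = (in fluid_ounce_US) 564.7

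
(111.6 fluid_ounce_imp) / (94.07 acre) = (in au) 5.568e-20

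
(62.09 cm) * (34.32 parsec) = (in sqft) 7.078e+18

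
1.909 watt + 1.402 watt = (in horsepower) 0.00444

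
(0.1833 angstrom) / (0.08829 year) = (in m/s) 6.583e-18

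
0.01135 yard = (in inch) 0.4086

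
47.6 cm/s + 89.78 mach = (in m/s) 3.057e+04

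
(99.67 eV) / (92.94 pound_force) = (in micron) 3.863e-14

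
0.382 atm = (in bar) 0.3871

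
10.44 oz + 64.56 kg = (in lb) 143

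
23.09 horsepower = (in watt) 1.722e+04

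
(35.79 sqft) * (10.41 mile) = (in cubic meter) 5.57e+04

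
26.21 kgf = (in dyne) 2.57e+07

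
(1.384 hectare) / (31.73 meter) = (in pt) 1.236e+06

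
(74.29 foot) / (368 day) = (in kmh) 2.564e-06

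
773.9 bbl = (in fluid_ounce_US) 4.16e+06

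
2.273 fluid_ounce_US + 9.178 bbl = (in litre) 1459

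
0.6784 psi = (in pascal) 4677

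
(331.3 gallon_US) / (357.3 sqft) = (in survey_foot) 0.124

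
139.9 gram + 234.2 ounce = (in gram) 6779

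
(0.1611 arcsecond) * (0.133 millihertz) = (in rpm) 9.92e-10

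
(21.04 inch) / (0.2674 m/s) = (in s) 1.999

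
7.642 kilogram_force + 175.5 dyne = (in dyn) 7.494e+06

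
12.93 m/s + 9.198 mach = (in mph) 7035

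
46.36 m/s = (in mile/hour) 103.7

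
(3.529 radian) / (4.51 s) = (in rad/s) 0.7825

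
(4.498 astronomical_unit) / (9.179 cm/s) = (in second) 7.331e+12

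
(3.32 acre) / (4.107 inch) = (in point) 3.651e+08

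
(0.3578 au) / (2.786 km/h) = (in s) 6.917e+10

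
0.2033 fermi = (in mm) 2.033e-13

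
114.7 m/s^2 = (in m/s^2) 114.7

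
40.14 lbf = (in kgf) 18.21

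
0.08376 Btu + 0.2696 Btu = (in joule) 372.8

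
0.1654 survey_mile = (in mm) 2.662e+05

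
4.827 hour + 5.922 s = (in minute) 289.7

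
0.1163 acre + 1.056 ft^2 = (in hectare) 0.04707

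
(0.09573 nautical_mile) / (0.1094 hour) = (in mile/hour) 1.007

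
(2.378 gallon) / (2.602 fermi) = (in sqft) 3.724e+13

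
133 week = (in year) 2.551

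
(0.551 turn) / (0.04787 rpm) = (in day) 0.007993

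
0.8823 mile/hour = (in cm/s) 39.44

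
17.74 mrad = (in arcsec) 3659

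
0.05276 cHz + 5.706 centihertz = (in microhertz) 5.759e+04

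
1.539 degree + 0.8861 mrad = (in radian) 0.02775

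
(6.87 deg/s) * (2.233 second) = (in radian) 0.2677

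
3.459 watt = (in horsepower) 0.004639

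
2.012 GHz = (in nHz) 2.012e+18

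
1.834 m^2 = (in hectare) 0.0001834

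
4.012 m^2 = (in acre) 0.0009914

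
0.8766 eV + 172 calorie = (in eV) 4.492e+21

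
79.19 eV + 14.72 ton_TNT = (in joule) 6.159e+10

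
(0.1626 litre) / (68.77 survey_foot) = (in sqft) 8.35e-05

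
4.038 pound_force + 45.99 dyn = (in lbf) 4.038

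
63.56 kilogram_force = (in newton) 623.3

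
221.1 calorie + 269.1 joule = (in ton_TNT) 2.854e-07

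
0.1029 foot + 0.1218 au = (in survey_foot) 5.978e+10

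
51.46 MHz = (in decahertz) 5.146e+06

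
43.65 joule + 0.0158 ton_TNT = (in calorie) 1.58e+07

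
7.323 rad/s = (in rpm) 69.93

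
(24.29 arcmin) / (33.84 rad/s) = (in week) 3.452e-10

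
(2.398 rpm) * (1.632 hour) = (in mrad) 1.475e+06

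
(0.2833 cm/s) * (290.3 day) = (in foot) 2.331e+05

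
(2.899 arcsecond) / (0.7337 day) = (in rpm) 2.117e-09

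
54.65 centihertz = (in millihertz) 546.5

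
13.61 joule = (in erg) 1.361e+08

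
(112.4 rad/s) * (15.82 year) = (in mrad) 5.608e+13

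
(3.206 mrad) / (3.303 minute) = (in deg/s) 0.0009269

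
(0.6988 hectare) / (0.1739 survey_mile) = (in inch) 983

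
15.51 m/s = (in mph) 34.69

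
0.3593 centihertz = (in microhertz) 3593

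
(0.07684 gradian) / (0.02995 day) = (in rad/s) 4.664e-07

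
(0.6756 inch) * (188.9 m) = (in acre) 0.000801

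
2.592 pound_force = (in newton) 11.53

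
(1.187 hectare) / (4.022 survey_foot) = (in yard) 1.059e+04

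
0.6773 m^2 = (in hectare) 6.773e-05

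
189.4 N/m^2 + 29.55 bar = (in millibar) 2.955e+04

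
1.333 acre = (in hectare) 0.5394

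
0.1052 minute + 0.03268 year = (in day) 11.93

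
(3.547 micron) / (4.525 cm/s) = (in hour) 2.177e-08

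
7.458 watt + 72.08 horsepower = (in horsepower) 72.09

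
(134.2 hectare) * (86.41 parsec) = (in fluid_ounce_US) 1.21e+29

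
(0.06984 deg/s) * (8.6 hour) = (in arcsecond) 7.784e+06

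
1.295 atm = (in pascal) 1.312e+05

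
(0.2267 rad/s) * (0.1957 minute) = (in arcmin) 9151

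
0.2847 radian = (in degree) 16.31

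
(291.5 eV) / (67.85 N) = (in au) 4.601e-30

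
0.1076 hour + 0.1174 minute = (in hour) 0.1096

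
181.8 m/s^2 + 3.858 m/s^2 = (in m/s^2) 185.7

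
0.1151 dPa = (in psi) 1.669e-06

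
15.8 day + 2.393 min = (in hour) 379.2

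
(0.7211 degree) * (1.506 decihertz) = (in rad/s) 0.001895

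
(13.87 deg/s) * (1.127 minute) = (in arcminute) 5.627e+04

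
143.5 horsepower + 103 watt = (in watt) 1.071e+05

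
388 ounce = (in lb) 24.25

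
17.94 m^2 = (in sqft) 193.1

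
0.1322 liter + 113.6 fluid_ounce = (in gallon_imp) 0.7681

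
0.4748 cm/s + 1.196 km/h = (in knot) 0.655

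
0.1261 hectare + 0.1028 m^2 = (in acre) 0.3116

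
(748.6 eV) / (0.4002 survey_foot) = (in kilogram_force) 1.003e-16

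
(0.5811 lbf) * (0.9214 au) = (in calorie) 8.516e+10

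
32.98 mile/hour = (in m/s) 14.74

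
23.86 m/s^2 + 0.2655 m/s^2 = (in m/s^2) 24.13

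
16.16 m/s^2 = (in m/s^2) 16.16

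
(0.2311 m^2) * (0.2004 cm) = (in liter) 0.4631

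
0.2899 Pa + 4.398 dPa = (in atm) 7.202e-06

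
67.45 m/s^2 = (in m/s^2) 67.45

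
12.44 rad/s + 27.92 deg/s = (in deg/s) 740.7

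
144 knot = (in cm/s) 7408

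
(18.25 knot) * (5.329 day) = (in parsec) 1.401e-10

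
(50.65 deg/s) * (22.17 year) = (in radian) 6.181e+08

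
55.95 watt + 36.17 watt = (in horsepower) 0.1235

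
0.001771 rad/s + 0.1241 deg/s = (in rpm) 0.0376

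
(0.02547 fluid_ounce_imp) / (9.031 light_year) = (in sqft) 9.117e-23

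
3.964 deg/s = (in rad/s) 0.06918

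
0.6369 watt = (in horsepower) 0.0008541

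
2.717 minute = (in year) 5.169e-06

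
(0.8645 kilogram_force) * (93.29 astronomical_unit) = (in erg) 1.183e+21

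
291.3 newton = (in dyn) 2.913e+07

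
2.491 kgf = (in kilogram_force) 2.491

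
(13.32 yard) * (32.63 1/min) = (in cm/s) 662.4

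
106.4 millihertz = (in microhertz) 1.064e+05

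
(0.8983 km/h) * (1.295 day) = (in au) 1.866e-07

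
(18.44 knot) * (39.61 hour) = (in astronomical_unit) 9.042e-06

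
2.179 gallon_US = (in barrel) 0.05188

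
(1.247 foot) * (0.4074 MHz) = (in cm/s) 1.548e+07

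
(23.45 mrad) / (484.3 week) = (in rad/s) 8.006e-11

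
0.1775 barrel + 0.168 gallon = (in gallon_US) 7.623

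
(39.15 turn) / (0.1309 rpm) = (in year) 0.000569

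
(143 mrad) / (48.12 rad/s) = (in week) 4.914e-09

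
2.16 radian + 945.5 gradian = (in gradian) 1083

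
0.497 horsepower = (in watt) 370.6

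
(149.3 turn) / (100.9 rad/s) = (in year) 2.948e-07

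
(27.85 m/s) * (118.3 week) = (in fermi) 1.993e+24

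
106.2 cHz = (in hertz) 1.062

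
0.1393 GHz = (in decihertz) 1.393e+09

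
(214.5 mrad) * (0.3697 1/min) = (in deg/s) 0.07573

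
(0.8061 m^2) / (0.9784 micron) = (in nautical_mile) 444.9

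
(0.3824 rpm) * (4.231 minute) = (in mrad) 1.017e+04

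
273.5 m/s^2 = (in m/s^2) 273.5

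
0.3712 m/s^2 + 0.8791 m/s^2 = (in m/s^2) 1.25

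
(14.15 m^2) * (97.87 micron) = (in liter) 1.385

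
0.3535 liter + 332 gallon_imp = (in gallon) 398.8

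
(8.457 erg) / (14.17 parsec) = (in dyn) 1.934e-19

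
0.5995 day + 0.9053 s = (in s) 5.18e+04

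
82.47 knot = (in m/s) 42.43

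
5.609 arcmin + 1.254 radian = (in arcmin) 4317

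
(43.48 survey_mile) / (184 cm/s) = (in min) 633.8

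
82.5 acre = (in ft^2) 3.594e+06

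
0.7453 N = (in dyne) 7.453e+04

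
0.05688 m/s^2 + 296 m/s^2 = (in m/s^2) 296.1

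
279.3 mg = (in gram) 0.2793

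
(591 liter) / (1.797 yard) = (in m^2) 0.3597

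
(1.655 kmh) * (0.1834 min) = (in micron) 5.059e+06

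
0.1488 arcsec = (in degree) 4.133e-05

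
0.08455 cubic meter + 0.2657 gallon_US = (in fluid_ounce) 2893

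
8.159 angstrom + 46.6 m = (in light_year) 4.926e-15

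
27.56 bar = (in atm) 27.2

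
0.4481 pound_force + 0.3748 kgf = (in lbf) 1.274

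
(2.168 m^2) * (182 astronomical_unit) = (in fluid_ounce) 1.996e+18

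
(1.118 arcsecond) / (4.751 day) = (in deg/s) 7.566e-10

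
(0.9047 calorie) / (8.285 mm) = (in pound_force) 102.7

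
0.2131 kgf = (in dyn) 2.09e+05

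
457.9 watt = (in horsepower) 0.6141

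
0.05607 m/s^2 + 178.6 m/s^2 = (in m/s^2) 178.7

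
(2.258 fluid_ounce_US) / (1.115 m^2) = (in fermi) 5.989e+10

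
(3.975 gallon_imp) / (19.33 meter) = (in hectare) 9.349e-08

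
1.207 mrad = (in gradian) 0.07684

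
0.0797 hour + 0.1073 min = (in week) 0.000485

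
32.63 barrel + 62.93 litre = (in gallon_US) 1387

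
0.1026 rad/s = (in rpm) 0.9798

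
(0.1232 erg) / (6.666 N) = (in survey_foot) 6.064e-09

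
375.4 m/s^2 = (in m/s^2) 375.4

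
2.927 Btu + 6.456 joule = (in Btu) 2.933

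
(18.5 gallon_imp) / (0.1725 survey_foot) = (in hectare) 0.00016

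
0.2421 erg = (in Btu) 2.295e-11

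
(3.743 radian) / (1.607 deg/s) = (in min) 2.224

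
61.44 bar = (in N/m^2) 6.144e+06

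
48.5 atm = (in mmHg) 3.686e+04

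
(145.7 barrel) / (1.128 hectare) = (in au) 1.373e-14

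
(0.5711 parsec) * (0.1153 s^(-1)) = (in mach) 5.967e+12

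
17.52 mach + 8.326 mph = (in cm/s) 5.969e+05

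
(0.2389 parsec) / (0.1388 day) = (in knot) 1.195e+12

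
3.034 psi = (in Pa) 2.092e+04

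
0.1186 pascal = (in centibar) 0.0001186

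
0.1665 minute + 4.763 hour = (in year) 0.000544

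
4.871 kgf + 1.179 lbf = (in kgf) 5.406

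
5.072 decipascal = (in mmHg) 0.003804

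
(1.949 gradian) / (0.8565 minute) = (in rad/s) 0.0005957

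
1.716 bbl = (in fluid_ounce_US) 9225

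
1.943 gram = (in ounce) 0.06854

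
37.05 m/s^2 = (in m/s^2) 37.05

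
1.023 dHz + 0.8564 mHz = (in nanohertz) 1.032e+08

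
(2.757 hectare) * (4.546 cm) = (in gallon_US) 3.311e+05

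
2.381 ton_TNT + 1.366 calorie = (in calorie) 2.381e+09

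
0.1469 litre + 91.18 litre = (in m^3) 0.09133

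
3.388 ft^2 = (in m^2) 0.3148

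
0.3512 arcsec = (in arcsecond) 0.3512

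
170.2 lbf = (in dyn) 7.571e+07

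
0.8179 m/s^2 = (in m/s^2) 0.8179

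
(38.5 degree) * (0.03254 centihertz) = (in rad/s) 0.0002187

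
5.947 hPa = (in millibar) 5.947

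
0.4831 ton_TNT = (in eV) 1.262e+28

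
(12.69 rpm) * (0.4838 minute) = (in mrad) 3.858e+04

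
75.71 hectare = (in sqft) 8.149e+06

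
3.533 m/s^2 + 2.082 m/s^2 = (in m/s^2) 5.615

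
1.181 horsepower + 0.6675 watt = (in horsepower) 1.182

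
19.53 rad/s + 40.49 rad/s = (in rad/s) 60.02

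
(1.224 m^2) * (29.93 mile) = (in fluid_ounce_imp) 2.075e+09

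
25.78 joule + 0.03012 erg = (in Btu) 0.02443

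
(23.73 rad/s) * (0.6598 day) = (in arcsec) 2.79e+11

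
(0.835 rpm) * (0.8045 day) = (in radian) 6078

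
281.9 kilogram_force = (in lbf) 621.5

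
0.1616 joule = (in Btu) 0.0001532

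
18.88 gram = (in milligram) 1.888e+04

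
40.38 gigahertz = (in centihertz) 4.038e+12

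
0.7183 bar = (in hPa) 718.3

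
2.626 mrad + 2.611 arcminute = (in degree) 0.194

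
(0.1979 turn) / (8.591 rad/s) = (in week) 2.393e-07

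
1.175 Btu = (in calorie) 296.3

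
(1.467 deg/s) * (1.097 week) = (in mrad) 1.699e+07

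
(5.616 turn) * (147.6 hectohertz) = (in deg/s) 2.984e+07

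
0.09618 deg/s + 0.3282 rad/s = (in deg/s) 18.9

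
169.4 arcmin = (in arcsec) 1.016e+04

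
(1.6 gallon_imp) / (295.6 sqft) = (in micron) 264.9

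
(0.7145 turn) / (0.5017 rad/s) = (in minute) 0.1491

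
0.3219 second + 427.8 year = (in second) 1.349e+10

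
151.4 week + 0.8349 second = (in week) 151.4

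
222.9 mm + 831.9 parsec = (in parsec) 831.9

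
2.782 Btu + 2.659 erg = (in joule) 2935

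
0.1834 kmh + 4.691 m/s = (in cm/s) 474.2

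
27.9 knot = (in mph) 32.11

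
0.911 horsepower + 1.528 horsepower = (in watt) 1819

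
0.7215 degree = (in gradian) 0.8017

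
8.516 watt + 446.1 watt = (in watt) 454.6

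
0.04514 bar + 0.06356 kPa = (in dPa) 4.578e+04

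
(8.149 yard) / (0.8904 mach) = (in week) 4.064e-08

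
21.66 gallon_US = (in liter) 81.99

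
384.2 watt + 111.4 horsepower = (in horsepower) 111.9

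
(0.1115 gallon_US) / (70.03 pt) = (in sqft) 0.1839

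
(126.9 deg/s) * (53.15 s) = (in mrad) 1.177e+05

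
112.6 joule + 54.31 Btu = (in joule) 5.741e+04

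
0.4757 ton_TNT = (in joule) 1.99e+09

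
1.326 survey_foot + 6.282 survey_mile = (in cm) 1.011e+06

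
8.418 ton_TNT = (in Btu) 3.338e+07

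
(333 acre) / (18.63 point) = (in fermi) 2.05e+23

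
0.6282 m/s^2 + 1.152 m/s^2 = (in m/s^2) 1.78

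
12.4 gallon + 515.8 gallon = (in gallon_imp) 439.8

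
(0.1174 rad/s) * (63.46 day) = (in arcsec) 1.328e+11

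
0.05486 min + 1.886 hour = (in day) 0.07862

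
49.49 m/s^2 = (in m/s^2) 49.49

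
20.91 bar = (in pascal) 2.091e+06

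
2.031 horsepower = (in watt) 1515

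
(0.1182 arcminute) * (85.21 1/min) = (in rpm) 0.0004663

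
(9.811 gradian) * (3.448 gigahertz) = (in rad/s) 5.314e+08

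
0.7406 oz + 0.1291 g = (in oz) 0.7452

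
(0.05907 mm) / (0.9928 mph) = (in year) 4.22e-12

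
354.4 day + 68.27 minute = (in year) 0.9711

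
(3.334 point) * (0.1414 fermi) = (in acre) 4.11e-23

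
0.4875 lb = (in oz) 7.8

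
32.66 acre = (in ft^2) 1.423e+06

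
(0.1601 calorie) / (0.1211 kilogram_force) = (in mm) 564.1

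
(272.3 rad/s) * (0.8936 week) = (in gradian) 9.369e+09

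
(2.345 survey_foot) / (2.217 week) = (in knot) 1.036e-06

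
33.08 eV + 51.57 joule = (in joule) 51.57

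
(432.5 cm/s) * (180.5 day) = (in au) 0.0004509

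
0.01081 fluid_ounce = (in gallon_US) 8.445e-05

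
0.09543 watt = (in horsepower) 0.000128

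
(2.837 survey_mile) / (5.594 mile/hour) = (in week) 0.003019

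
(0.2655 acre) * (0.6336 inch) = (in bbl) 108.8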